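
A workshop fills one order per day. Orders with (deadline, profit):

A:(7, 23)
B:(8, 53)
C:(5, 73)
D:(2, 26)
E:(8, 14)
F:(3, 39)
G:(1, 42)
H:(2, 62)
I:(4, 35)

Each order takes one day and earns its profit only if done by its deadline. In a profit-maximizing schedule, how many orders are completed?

Profit order: C=73 H=62 B=53 G=42 F=39 I=35 D=26 A=23 E=14
Assign: C→slot 5, H→slot 2, B→slot 8, G→slot 1, F→slot 3, I→slot 4, D skipped, A→slot 7, E→slot 6.
Slots: [1:G] [2:H] [3:F] [4:I] [5:C] [6:E] [7:A] [8:B]
8 of 9 scheduled.

8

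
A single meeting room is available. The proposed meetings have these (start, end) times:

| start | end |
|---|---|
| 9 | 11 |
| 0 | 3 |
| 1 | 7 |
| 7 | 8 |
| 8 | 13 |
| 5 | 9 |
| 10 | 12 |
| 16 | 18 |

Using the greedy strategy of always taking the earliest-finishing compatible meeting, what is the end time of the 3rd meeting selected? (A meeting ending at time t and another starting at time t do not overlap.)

11

Sort by end time and greedily take each interval whose start is ≥ the last chosen end.
By end time: (0,3), (1,7), (7,8), (5,9), (9,11), (10,12), (8,13), (16,18).
Pick (0,3); next start ≥ 3 → (7,8); next start ≥ 8 → (9,11); next start ≥ 11 → (16,18).
Selected: (0,3) (7,8) (9,11) (16,18)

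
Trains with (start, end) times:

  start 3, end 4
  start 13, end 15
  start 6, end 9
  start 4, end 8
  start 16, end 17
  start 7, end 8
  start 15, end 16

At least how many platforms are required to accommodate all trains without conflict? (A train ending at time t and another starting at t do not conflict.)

Count concurrent intervals with a sweep; the peak is the room count.
Events (time:±→running): 3:+→1 4:-→0 4:+→1 6:+→2 7:+→3 … peak 3.

3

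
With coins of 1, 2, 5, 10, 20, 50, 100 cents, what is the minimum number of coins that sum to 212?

Greedy: take as many of the largest coin as possible, then repeat with the remainder.
212 − 2×100→12 − 1×10→2 − 1×2→0
Total coins = 2 + 1 + 1 = 4

4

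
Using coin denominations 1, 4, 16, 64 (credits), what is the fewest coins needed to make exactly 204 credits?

6

Greedy: take as many of the largest coin as possible, then repeat with the remainder.
204 − 3×64→12 − 3×4→0
Total coins = 3 + 3 = 6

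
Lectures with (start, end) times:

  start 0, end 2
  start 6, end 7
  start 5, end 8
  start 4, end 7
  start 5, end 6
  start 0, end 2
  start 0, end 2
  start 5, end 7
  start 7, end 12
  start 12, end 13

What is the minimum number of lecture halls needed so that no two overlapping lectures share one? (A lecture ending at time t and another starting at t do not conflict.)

The answer is the maximum number of intervals overlapping at any instant.
starts: [0, 0, 0, 4, 5, 5, 5, 6, 7, 12]
ends:   [2, 2, 2, 6, 7, 7, 7, 8, 12, 13]
s0→1 s0→2 s0→3 e2→2 e2→1 e2→0 s4→1 s5→2 s5→3 s5→4  — peak 4.

4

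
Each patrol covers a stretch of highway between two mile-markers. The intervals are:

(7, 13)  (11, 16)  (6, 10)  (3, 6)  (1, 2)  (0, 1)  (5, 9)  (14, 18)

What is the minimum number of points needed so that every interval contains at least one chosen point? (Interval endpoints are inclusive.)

Sort by right endpoint; whenever an interval is uncovered, place a point at its right end.
By right end: [0,1]  [1,2]  [3,6]  [5,9]  [6,10]  [7,13]  [11,16]  [14,18]
[0,1] uncovered → point at 1; [3,6] uncovered → point at 6; [7,13] uncovered → point at 13; [14,18] uncovered → point at 18.
Points: 1, 6, 13, 18 (4 total).

4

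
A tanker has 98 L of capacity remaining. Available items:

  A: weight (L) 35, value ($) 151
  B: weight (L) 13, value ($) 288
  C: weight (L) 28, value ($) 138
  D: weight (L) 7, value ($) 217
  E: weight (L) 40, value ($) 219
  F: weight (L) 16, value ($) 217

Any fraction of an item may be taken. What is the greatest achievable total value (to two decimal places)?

1049.43

Sort by value per unit weight and fill in that order.
Order: D (217/7=31.00) > B (288/13=22.15) > F (217/16=13.56) > E (219/40=5.47) > C (138/28=4.93) > A (151/35=4.31)
Fill: take D (7 @ 217) → take B (13 @ 288) → take F (16 @ 217) → take E (40 @ 219) → take 22/28 of C → 108.43; 98/98 used.
Total value = 1049.43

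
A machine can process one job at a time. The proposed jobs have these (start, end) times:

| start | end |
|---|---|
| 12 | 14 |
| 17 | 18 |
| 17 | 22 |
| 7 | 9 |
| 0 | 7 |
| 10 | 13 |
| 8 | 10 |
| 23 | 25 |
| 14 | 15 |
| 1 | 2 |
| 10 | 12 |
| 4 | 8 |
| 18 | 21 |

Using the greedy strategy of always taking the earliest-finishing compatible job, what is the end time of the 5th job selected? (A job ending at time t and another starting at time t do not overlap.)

14

Sort by end time and greedily take each interval whose start is ≥ the last chosen end.
Sorted by end: (1,2)  (0,7)  (4,8)  (7,9)  (8,10)  (10,12)  (10,13)  (12,14)  (14,15)  (17,18)  (18,21)  (17,22)  (23,25)
take (1,2); skip (0,7); take (4,8); skip (7,9); take (8,10); take (10,12); take (12,14); take (14,15); take (17,18); take (18,21); take (23,25).
Selected: (1,2) (4,8) (8,10) (10,12) (12,14) (14,15) (17,18) (18,21) (23,25)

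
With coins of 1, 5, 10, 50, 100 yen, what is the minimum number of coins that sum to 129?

Use the largest denomination that fits, subtract, and repeat.
129 − 1×100→29 − 2×10→9 − 1×5→4 − 4×1→0
Total coins = 1 + 2 + 1 + 4 = 8

8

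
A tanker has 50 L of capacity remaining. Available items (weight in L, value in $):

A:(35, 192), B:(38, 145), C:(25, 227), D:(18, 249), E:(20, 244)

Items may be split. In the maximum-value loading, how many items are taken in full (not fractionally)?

Greedy by value/weight ratio, highest first.
Order: D (249/18=13.83) > E (244/20=12.20) > C (227/25=9.08) > A (192/35=5.49) > B (145/38=3.82)
Fill: take D (18 @ 249) → take E (20 @ 244) → take 12/25 of C → 108.96; 50/50 used.
2 item(s) taken whole; one partial (take 12/25 of C).

2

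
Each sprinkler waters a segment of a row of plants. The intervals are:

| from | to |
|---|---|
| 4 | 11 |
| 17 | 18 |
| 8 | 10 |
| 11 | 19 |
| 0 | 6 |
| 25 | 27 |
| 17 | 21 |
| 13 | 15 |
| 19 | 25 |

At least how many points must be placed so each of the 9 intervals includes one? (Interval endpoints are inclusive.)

5

Sort by right endpoint; whenever an interval is uncovered, place a point at its right end.
Sorted: [0,6] [8,10] [4,11] [13,15] [17,18] [11,19] [17,21] [19,25] [25,27]
{[0,6]} hit by 6; {[8,10],[4,11]} hit by 10; {[13,15]} hit by 15; {[17,18],[11,19],[17,21]} hit by 18; {[19,25],[25,27]} hit by 25.
Points: 6, 10, 15, 18, 25 (5 total).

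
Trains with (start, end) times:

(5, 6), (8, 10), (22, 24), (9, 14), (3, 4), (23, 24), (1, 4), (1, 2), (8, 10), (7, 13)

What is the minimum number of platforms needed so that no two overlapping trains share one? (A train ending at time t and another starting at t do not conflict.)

4

Events (time:±→running): 1:+→1 1:+→2 2:-→1 3:+→2 4:-→1 4:-→0 5:+→1 6:-→0 7:+→1 8:+→2 8:+→3 9:+→4 … peak 4.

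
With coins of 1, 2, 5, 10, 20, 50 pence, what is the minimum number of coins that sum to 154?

154 = 3×50 + 2×2
Total coins = 3 + 2 = 5

5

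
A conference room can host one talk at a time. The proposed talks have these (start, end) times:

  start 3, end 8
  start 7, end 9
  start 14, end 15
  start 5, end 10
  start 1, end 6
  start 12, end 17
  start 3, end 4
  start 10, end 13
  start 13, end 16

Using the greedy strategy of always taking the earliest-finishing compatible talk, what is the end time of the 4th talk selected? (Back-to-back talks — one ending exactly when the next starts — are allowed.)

Order by finish time; keep every interval that doesn't clash with the previous kept one.
By end time: (3,4), (1,6), (3,8), (7,9), (5,10), (10,13), (14,15), (13,16), (12,17).
Pick (3,4); next start ≥ 4 → (7,9); next start ≥ 9 → (10,13); next start ≥ 13 → (14,15).
Selected: (3,4) (7,9) (10,13) (14,15)

15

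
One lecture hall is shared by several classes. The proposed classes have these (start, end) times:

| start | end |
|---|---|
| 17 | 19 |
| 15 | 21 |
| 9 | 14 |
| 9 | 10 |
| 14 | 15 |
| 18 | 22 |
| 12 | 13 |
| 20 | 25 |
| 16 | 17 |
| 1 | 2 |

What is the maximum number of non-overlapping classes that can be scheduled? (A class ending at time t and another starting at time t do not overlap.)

By end time: (1,2), (9,10), (12,13), (9,14), (14,15), (16,17), (17,19), (15,21), (18,22), (20,25).
Pick (1,2); next start ≥ 2 → (9,10); next start ≥ 10 → (12,13); next start ≥ 13 → (14,15); next start ≥ 15 → (16,17); next start ≥ 17 → (17,19); next start ≥ 19 → (20,25).
Selected 7 classes.

7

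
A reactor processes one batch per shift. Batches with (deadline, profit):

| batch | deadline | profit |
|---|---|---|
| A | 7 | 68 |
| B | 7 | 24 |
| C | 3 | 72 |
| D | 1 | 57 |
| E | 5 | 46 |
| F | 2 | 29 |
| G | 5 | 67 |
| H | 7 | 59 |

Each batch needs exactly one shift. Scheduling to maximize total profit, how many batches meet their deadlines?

By profit: C(d3,72), A(d7,68), G(d5,67), H(d7,59), D(d1,57), E(d5,46), F(d2,29), B(d7,24)
C→slot 3; A→slot 7; G→slot 5; H→slot 6; D→slot 1; E→slot 4; F→slot 2; B skipped.
7 of 8 scheduled.

7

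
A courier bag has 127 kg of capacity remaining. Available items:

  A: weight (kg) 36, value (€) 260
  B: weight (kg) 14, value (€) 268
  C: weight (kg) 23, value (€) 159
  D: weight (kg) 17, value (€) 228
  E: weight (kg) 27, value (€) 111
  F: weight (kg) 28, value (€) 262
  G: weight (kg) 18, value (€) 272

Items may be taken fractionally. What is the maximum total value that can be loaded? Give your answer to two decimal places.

1386.78

Order: B (268/14=19.14) > G (272/18=15.11) > D (228/17=13.41) > F (262/28=9.36) > A (260/36=7.22) > C (159/23=6.91) > E (111/27=4.11)
Fill: take B (14 @ 268) → take G (18 @ 272) → take D (17 @ 228) → take F (28 @ 262) → take A (36 @ 260) → take 14/23 of C → 96.78; 127/127 used.
Total value = 1386.78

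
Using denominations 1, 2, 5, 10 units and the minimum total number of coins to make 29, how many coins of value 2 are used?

2

29 − 2×10→9 − 1×5→4 − 2×2→0
Count of 2: 2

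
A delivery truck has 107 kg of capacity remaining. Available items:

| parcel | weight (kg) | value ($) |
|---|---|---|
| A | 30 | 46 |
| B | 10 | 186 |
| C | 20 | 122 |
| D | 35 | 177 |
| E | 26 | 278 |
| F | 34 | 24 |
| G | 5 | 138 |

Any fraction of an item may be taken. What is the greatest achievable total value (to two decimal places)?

Ratios (sorted): G 27.60, B 18.60, E 10.69, C 6.10, D 5.06, A 1.53, F 0.71
take G (5 @ 138); take B (10 @ 186); take E (26 @ 278); take C (20 @ 122); take D (35 @ 177); take 11/30 of A → 16.87. Capacity used 107/107.
Total value = 917.87

917.87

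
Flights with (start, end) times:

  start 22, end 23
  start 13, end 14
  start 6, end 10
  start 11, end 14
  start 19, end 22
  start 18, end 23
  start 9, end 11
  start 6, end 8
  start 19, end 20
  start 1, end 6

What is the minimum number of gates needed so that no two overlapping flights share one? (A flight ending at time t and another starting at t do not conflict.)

The answer is the maximum number of intervals overlapping at any instant.
starts: [1, 6, 6, 9, 11, 13, 18, 19, 19, 22]
ends:   [6, 8, 10, 11, 14, 14, 20, 22, 23, 23]
s1→1 e6→0 s6→1 s6→2 e8→1 s9→2 e10→1 e11→0 s11→1 s13→2 e14→1 e14→0 s18→1 s19→2 s19→3  — peak 3.

3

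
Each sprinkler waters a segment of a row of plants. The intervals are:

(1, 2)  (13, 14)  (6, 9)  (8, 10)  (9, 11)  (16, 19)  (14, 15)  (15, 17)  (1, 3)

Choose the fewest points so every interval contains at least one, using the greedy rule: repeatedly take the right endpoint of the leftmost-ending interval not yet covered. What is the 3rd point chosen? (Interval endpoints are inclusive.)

Process intervals by earliest right end; each time one isn't hit yet, stab at its right endpoint.
By right end: [1,2]  [1,3]  [6,9]  [8,10]  [9,11]  [13,14]  [14,15]  [15,17]  [16,19]
[1,2] uncovered → point at 2; [6,9] uncovered → point at 9; [13,14] uncovered → point at 14; [15,17] uncovered → point at 17.
Points: 2, 9, 14, 17 (4 total).

14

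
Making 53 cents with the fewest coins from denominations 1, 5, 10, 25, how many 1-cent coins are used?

3

53 = 2×25 + 3×1
Count of 1: 3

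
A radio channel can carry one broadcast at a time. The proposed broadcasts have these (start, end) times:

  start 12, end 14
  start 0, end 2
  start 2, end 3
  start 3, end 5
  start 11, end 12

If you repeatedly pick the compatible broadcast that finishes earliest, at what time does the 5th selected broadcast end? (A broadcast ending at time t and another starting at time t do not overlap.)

14

Sorted by end: (0,2)  (2,3)  (3,5)  (11,12)  (12,14)
take (0,2); take (2,3); take (3,5); take (11,12); take (12,14).
Selected: (0,2) (2,3) (3,5) (11,12) (12,14)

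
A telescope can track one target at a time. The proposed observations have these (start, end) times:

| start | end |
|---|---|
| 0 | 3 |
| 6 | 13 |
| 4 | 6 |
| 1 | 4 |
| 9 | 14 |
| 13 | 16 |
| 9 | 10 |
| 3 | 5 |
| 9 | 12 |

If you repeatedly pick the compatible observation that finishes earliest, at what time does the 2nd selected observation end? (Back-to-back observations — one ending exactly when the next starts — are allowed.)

Sorted by end: (0,3)  (1,4)  (3,5)  (4,6)  (9,10)  (9,12)  (6,13)  (9,14)  (13,16)
take (0,3); skip (1,4); take (3,5); skip (4,6); take (9,10); skip (6,13); skip (9,14); take (13,16).
Selected: (0,3) (3,5) (9,10) (13,16)

5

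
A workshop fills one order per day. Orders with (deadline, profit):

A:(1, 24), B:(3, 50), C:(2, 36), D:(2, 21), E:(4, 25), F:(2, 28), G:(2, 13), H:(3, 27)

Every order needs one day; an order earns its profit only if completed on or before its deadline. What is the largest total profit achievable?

139

Sort by profit descending; place each in the latest free slot ≤ its deadline.
Profit order: B=50 C=36 F=28 H=27 E=25 A=24 D=21 G=13
Assign: B→slot 3, C→slot 2, F→slot 1, H skipped, E→slot 4, A skipped, D skipped, G skipped.
Slots: [1:F] [2:C] [3:B] [4:E]
Profit = 28 + 36 + 50 + 25 = 139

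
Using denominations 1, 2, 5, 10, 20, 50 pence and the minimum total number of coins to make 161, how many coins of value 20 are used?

Use the largest denomination that fits, subtract, and repeat.
161 = 3×50 + 1×10 + 1×1
Count of 20: 0

0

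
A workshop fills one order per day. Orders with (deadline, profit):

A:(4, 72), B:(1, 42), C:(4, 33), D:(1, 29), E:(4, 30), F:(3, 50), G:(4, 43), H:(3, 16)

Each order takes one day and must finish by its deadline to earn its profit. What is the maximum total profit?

By profit: A(d4,72), F(d3,50), G(d4,43), B(d1,42), C(d4,33), E(d4,30), D(d1,29), H(d3,16)
A→slot 4; F→slot 3; G→slot 2; B→slot 1; C skipped; E skipped; D skipped; H skipped.
Profit = 42 + 43 + 50 + 72 = 207

207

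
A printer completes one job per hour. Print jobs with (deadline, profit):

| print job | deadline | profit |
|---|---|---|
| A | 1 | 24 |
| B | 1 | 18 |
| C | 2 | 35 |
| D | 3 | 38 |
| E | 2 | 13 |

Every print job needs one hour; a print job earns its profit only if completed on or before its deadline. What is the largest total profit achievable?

97

Profit order: D=38 C=35 A=24 B=18 E=13
Assign: D→slot 3, C→slot 2, A→slot 1, B skipped, E skipped.
Slots: [1:A] [2:C] [3:D]
Profit = 24 + 35 + 38 = 97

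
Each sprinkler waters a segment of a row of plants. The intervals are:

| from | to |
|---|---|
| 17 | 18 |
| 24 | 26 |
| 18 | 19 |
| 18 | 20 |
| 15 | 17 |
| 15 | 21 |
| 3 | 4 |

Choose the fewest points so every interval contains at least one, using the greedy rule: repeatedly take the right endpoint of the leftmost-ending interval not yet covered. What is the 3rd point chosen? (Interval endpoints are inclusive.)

19

Process intervals by earliest right end; each time one isn't hit yet, stab at its right endpoint.
Sorted: [3,4] [15,17] [17,18] [18,19] [18,20] [15,21] [24,26]
{[3,4]} hit by 4; {[15,17],[17,18]} hit by 17; {[18,19],[18,20],[15,21]} hit by 19; {[24,26]} hit by 26.
Points: 4, 17, 19, 26 (4 total).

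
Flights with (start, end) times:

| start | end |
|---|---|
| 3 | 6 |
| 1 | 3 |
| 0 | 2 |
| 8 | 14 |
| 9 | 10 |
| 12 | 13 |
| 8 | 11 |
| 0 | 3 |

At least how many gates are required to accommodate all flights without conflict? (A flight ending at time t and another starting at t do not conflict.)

The answer is the maximum number of intervals overlapping at any instant.
Events (time:±→running): 0:+→1 0:+→2 1:+→3 … peak 3.

3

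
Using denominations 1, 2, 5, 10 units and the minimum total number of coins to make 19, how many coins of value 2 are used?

2

19 − 1×10→9 − 1×5→4 − 2×2→0
Count of 2: 2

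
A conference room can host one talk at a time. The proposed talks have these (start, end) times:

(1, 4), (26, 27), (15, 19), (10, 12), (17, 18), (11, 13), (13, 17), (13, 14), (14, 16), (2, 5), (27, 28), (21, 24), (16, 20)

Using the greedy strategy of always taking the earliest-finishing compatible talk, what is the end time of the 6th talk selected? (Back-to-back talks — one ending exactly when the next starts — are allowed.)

By end time: (1,4), (2,5), (10,12), (11,13), (13,14), (14,16), (13,17), (17,18), (15,19), (16,20), (21,24), (26,27), (27,28).
Pick (1,4); next start ≥ 4 → (10,12); next start ≥ 12 → (13,14); next start ≥ 14 → (14,16); next start ≥ 16 → (17,18); next start ≥ 18 → (21,24); next start ≥ 24 → (26,27); next start ≥ 27 → (27,28).
Selected: (1,4) (10,12) (13,14) (14,16) (17,18) (21,24) (26,27) (27,28)

24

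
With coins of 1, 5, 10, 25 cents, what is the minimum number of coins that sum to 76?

4

76 = 3×25 + 1×1
Total coins = 3 + 1 = 4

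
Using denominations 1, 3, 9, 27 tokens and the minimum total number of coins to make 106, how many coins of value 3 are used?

106 − 3×27→25 − 2×9→7 − 2×3→1 − 1×1→0
Count of 3: 2

2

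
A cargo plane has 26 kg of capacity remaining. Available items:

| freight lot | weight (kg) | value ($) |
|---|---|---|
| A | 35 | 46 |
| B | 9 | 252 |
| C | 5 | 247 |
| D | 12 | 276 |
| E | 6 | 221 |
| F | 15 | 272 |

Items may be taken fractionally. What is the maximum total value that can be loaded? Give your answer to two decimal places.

Greedy by value/weight ratio, highest first.
Order: C (247/5=49.40) > E (221/6=36.83) > B (252/9=28.00) > D (276/12=23.00) > F (272/15=18.13) > A (46/35=1.31)
Fill: take C (5 @ 247) → take E (6 @ 221) → take B (9 @ 252) → take 6/12 of D → 138.00; 26/26 used.
Total value = 858.00

858.00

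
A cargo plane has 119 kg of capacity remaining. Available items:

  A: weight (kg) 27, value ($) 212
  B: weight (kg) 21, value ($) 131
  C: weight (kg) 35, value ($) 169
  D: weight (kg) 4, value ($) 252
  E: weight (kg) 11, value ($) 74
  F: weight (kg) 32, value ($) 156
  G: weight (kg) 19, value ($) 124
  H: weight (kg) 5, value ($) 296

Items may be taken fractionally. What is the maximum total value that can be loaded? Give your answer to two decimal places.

1245.00

Order: D (252/4=63.00) > H (296/5=59.20) > A (212/27=7.85) > E (74/11=6.73) > G (124/19=6.53) > B (131/21=6.24) > F (156/32=4.88) > C (169/35=4.83)
Fill: take D (4 @ 252) → take H (5 @ 296) → take A (27 @ 212) → take E (11 @ 74) → take G (19 @ 124) → take B (21 @ 131) → take F (32 @ 156); 119/119 used.
Total value = 1245.00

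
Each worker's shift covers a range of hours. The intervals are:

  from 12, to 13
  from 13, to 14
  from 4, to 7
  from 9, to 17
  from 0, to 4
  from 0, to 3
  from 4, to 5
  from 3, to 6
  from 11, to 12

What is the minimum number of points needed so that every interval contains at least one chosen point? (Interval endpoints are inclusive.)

By right end: [0,3]  [0,4]  [4,5]  [3,6]  [4,7]  [11,12]  [12,13]  [13,14]  [9,17]
[0,3] uncovered → point at 3; [4,5] uncovered → point at 5; [11,12] uncovered → point at 12; [13,14] uncovered → point at 14.
Points: 3, 5, 12, 14 (4 total).

4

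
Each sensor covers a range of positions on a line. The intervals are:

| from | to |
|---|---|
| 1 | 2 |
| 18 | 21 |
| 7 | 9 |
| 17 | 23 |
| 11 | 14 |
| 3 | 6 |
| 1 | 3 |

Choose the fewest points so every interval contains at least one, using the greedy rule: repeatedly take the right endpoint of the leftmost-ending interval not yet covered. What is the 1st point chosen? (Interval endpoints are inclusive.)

Sort by right endpoint; whenever an interval is uncovered, place a point at its right end.
By right end: [1,2]  [1,3]  [3,6]  [7,9]  [11,14]  [18,21]  [17,23]
[1,2] uncovered → point at 2; [3,6] uncovered → point at 6; [7,9] uncovered → point at 9; [11,14] uncovered → point at 14; [18,21] uncovered → point at 21.
Points: 2, 6, 9, 14, 21 (5 total).

2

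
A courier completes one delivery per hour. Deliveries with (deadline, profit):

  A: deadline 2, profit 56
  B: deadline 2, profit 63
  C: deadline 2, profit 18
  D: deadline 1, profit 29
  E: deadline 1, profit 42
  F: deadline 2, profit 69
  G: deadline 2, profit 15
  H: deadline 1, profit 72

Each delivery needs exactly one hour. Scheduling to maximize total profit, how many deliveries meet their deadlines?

By profit: H(d1,72), F(d2,69), B(d2,63), A(d2,56), E(d1,42), D(d1,29), C(d2,18), G(d2,15)
H→slot 1; F→slot 2; B skipped; A skipped; E skipped; D skipped; C skipped; G skipped.
2 of 8 scheduled.

2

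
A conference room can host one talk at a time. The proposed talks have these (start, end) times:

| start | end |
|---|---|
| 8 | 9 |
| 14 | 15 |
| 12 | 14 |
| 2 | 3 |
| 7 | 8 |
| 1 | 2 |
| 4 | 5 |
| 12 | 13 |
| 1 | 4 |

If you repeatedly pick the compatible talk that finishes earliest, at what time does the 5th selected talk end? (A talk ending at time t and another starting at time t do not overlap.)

By end time: (1,2), (2,3), (1,4), (4,5), (7,8), (8,9), (12,13), (12,14), (14,15).
Pick (1,2); next start ≥ 2 → (2,3); next start ≥ 3 → (4,5); next start ≥ 5 → (7,8); next start ≥ 8 → (8,9); next start ≥ 9 → (12,13); next start ≥ 13 → (14,15).
Selected: (1,2) (2,3) (4,5) (7,8) (8,9) (12,13) (14,15)

9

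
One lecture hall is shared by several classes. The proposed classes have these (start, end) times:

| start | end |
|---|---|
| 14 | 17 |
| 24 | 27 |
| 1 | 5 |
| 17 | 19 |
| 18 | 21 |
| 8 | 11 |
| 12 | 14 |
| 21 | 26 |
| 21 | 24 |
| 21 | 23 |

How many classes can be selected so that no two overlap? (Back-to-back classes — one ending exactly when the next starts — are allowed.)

7

Sort by end time and greedily take each interval whose start is ≥ the last chosen end.
Sorted by end: (1,5)  (8,11)  (12,14)  (14,17)  (17,19)  (18,21)  (21,23)  (21,24)  (21,26)  (24,27)
take (1,5); take (8,11); take (12,14); take (14,17); take (17,19); take (21,23); skip (21,24); take (24,27).
Selected 7 classes.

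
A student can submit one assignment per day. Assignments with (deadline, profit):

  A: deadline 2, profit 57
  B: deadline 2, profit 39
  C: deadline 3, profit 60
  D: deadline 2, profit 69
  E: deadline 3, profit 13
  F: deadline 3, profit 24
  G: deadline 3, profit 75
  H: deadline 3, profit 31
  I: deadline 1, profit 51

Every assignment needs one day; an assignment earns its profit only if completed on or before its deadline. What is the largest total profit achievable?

By profit: G(d3,75), D(d2,69), C(d3,60), A(d2,57), I(d1,51), B(d2,39), H(d3,31), F(d3,24), E(d3,13)
G→slot 3; D→slot 2; C→slot 1; A skipped; I skipped; B skipped; H skipped; F skipped; E skipped.
Profit = 60 + 69 + 75 = 204

204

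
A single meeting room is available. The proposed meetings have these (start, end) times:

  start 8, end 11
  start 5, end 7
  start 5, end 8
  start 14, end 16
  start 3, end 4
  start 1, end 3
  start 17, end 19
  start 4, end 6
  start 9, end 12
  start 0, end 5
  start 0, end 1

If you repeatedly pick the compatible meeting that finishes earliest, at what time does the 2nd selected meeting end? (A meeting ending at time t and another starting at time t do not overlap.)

3

By end time: (0,1), (1,3), (3,4), (0,5), (4,6), (5,7), (5,8), (8,11), (9,12), (14,16), (17,19).
Pick (0,1); next start ≥ 1 → (1,3); next start ≥ 3 → (3,4); next start ≥ 4 → (4,6); next start ≥ 6 → (8,11); next start ≥ 11 → (14,16); next start ≥ 16 → (17,19).
Selected: (0,1) (1,3) (3,4) (4,6) (8,11) (14,16) (17,19)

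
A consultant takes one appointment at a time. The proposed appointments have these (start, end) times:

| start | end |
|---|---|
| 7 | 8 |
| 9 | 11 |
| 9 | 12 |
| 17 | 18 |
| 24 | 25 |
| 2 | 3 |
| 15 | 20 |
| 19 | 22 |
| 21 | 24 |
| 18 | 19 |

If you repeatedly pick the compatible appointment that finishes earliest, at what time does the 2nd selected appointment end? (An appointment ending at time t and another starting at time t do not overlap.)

8

Greedy by earliest finish: after sorting by end time, pick each interval compatible with the last pick.
Sorted by end: (2,3)  (7,8)  (9,11)  (9,12)  (17,18)  (18,19)  (15,20)  (19,22)  (21,24)  (24,25)
take (2,3); take (7,8); take (9,11); take (17,18); take (18,19); take (19,22); take (24,25).
Selected: (2,3) (7,8) (9,11) (17,18) (18,19) (19,22) (24,25)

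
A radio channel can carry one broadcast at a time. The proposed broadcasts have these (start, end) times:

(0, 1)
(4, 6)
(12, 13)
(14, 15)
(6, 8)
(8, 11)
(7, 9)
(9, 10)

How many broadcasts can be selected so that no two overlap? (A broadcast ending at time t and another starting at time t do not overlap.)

Greedy by earliest finish: after sorting by end time, pick each interval compatible with the last pick.
Sorted by end: (0,1)  (4,6)  (6,8)  (7,9)  (9,10)  (8,11)  (12,13)  (14,15)
take (0,1); take (4,6); take (6,8); take (9,10); take (12,13); take (14,15).
Selected 6 broadcasts.

6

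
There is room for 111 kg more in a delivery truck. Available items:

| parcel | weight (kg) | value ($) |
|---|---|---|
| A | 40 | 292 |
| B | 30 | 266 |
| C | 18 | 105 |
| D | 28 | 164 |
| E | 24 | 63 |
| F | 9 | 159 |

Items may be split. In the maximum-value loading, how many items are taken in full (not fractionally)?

4

Sort by value per unit weight and fill in that order.
Order: F (159/9=17.67) > B (266/30=8.87) > A (292/40=7.30) > D (164/28=5.86) > C (105/18=5.83) > E (63/24=2.62)
Fill: take F (9 @ 159) → take B (30 @ 266) → take A (40 @ 292) → take D (28 @ 164) → take 4/18 of C → 23.33; 111/111 used.
4 item(s) taken whole; one partial (take 4/18 of C).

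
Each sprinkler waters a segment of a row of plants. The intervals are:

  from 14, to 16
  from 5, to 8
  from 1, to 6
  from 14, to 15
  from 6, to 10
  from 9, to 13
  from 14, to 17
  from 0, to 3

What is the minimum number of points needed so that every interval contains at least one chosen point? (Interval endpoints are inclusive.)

Sort by right endpoint; whenever an interval is uncovered, place a point at its right end.
By right end: [0,3]  [1,6]  [5,8]  [6,10]  [9,13]  [14,15]  [14,16]  [14,17]
[0,3] uncovered → point at 3; [5,8] uncovered → point at 8; [9,13] uncovered → point at 13; [14,15] uncovered → point at 15.
Points: 3, 8, 13, 15 (4 total).

4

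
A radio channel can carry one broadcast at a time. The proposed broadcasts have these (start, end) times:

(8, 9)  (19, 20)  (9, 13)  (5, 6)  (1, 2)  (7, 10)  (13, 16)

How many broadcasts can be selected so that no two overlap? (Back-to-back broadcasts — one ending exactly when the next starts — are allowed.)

Sorted by end: (1,2)  (5,6)  (8,9)  (7,10)  (9,13)  (13,16)  (19,20)
take (1,2); take (5,6); take (8,9); take (9,13); take (13,16); take (19,20).
Selected 6 broadcasts.

6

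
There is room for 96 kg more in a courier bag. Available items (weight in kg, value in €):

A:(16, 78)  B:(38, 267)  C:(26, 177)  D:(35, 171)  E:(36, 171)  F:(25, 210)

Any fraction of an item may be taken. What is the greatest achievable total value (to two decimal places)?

Ratios (sorted): F 8.40, B 7.03, C 6.81, D 4.89, A 4.88, E 4.75
take F (25 @ 210); take B (38 @ 267); take C (26 @ 177); take 7/35 of D → 34.20. Capacity used 96/96.
Total value = 688.20

688.20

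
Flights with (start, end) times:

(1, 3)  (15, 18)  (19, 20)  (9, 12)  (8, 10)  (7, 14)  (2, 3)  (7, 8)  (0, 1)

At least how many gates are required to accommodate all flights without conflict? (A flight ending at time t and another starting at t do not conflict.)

3

Events (time:±→running): 0:+→1 1:-→0 1:+→1 2:+→2 3:-→1 3:-→0 7:+→1 7:+→2 8:-→1 8:+→2 9:+→3 … peak 3.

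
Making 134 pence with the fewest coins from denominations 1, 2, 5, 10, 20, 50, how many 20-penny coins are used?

1

134 − 2×50→34 − 1×20→14 − 1×10→4 − 2×2→0
Count of 20: 1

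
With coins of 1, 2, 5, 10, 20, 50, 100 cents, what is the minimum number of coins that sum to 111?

3

111 = 1×100 + 1×10 + 1×1
Total coins = 1 + 1 + 1 = 3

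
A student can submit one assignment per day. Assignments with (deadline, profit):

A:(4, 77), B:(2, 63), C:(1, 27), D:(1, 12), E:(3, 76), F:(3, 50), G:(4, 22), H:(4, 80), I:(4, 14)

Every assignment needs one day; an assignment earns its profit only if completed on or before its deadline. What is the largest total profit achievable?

Take jobs in profit order; each goes to the latest open slot no later than its deadline.
Profit order: H=80 A=77 E=76 B=63 F=50 C=27 G=22 I=14 D=12
Assign: H→slot 4, A→slot 3, E→slot 2, B→slot 1, F skipped, C skipped, G skipped, I skipped, D skipped.
Slots: [1:B] [2:E] [3:A] [4:H]
Profit = 63 + 76 + 77 + 80 = 296

296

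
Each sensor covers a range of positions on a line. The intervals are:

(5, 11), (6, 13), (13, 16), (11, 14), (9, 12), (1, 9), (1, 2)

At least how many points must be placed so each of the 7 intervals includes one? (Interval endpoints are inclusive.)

3

Sort by right endpoint; whenever an interval is uncovered, place a point at its right end.
By right end: [1,2]  [1,9]  [5,11]  [9,12]  [6,13]  [11,14]  [13,16]
[1,2] uncovered → point at 2; [5,11] uncovered → point at 11; [13,16] uncovered → point at 16.
Points: 2, 11, 16 (3 total).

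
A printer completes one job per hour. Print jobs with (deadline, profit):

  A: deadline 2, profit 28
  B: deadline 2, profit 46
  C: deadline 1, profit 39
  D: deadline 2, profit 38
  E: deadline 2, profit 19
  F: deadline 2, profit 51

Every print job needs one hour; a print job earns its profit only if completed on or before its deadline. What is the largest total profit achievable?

97

By profit: F(d2,51), B(d2,46), C(d1,39), D(d2,38), A(d2,28), E(d2,19)
F→slot 2; B→slot 1; C skipped; D skipped; A skipped; E skipped.
Profit = 46 + 51 = 97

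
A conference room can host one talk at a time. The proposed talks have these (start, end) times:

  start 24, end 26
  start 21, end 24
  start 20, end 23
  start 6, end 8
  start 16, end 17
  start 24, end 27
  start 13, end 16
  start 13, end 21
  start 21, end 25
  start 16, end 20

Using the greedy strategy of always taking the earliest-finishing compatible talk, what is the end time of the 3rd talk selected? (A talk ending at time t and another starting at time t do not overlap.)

17

Greedy by earliest finish: after sorting by end time, pick each interval compatible with the last pick.
By end time: (6,8), (13,16), (16,17), (16,20), (13,21), (20,23), (21,24), (21,25), (24,26), (24,27).
Pick (6,8); next start ≥ 8 → (13,16); next start ≥ 16 → (16,17); next start ≥ 17 → (20,23); next start ≥ 23 → (24,26).
Selected: (6,8) (13,16) (16,17) (20,23) (24,26)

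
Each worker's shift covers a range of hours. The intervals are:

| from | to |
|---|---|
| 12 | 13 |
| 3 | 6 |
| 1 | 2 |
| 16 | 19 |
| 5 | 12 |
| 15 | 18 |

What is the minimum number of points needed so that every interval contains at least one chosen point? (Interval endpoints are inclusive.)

4

Process intervals by earliest right end; each time one isn't hit yet, stab at its right endpoint.
By right end: [1,2]  [3,6]  [5,12]  [12,13]  [15,18]  [16,19]
[1,2] uncovered → point at 2; [3,6] uncovered → point at 6; [12,13] uncovered → point at 13; [15,18] uncovered → point at 18.
Points: 2, 6, 13, 18 (4 total).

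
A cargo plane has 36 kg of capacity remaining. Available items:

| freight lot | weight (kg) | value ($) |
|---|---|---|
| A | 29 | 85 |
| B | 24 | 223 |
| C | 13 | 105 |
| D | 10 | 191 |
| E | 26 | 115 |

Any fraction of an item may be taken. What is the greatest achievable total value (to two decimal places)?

Ratios (sorted): D 19.10, B 9.29, C 8.08, E 4.42, A 2.93
take D (10 @ 191); take B (24 @ 223); take 2/13 of C → 16.15. Capacity used 36/36.
Total value = 430.15

430.15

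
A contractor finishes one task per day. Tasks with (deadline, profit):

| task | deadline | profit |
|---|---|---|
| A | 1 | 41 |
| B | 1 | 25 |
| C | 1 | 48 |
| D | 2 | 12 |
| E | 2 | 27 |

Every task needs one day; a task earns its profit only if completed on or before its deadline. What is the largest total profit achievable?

Sort by profit descending; place each in the latest free slot ≤ its deadline.
By profit: C(d1,48), A(d1,41), E(d2,27), B(d1,25), D(d2,12)
C→slot 1; A skipped; E→slot 2; B skipped; D skipped.
Profit = 48 + 27 = 75

75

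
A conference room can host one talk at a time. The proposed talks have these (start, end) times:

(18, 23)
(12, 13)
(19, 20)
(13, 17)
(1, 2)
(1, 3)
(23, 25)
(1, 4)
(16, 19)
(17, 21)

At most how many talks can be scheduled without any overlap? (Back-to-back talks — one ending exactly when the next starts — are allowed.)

By end time: (1,2), (1,3), (1,4), (12,13), (13,17), (16,19), (19,20), (17,21), (18,23), (23,25).
Pick (1,2); next start ≥ 2 → (12,13); next start ≥ 13 → (13,17); next start ≥ 17 → (19,20); next start ≥ 20 → (23,25).
Selected 5 talks.

5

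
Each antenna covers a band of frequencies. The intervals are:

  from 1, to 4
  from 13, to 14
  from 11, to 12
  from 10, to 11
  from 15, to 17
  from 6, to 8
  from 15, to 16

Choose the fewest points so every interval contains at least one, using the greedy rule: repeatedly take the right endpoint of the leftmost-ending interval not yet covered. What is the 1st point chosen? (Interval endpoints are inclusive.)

Process intervals by earliest right end; each time one isn't hit yet, stab at its right endpoint.
Sorted: [1,4] [6,8] [10,11] [11,12] [13,14] [15,16] [15,17]
{[1,4]} hit by 4; {[6,8]} hit by 8; {[10,11],[11,12]} hit by 11; {[13,14]} hit by 14; {[15,16],[15,17]} hit by 16.
Points: 4, 8, 11, 14, 16 (5 total).

4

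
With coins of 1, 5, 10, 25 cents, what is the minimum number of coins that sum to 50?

2

50 = 2×25
Total coins = 2 = 2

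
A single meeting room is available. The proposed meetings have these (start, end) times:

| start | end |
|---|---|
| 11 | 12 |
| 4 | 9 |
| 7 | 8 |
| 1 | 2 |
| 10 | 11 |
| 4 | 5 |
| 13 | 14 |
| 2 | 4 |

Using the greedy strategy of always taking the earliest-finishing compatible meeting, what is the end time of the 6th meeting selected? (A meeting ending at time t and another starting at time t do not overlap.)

Sort by end time and greedily take each interval whose start is ≥ the last chosen end.
Sorted by end: (1,2)  (2,4)  (4,5)  (7,8)  (4,9)  (10,11)  (11,12)  (13,14)
take (1,2); take (2,4); take (4,5); take (7,8); take (10,11); take (11,12); take (13,14).
Selected: (1,2) (2,4) (4,5) (7,8) (10,11) (11,12) (13,14)

12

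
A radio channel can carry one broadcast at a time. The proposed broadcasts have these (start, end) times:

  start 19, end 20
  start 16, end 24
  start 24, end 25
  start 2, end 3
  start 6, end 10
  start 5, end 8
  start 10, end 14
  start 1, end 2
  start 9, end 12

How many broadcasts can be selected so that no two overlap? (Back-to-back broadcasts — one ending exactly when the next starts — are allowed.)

By end time: (1,2), (2,3), (5,8), (6,10), (9,12), (10,14), (19,20), (16,24), (24,25).
Pick (1,2); next start ≥ 2 → (2,3); next start ≥ 3 → (5,8); next start ≥ 8 → (9,12); next start ≥ 12 → (19,20); next start ≥ 20 → (24,25).
Selected 6 broadcasts.

6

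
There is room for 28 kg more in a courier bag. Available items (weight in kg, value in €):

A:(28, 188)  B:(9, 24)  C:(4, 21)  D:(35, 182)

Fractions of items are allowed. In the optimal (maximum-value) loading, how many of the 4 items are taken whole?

Sort by value per unit weight and fill in that order.
Order: A (188/28=6.71) > C (21/4=5.25) > D (182/35=5.20) > B (24/9=2.67)
Fill: take A (28 @ 188); 28/28 used.
1 item(s) taken whole.

1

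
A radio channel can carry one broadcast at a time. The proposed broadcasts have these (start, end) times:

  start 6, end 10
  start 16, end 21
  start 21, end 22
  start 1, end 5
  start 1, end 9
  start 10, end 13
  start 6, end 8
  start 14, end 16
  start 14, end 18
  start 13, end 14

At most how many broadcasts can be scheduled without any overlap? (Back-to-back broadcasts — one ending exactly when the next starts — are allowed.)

Sorted by end: (1,5)  (6,8)  (1,9)  (6,10)  (10,13)  (13,14)  (14,16)  (14,18)  (16,21)  (21,22)
take (1,5); take (6,8); skip (6,10); take (10,13); take (13,14); take (14,16); take (16,21); take (21,22).
Selected 7 broadcasts.

7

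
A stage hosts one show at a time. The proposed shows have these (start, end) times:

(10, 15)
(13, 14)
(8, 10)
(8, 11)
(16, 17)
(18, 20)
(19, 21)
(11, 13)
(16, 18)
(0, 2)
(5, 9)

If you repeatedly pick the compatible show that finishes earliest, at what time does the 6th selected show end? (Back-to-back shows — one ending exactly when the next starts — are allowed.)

Sort by end time and greedily take each interval whose start is ≥ the last chosen end.
By end time: (0,2), (5,9), (8,10), (8,11), (11,13), (13,14), (10,15), (16,17), (16,18), (18,20), (19,21).
Pick (0,2); next start ≥ 2 → (5,9); next start ≥ 9 → (11,13); next start ≥ 13 → (13,14); next start ≥ 14 → (16,17); next start ≥ 17 → (18,20).
Selected: (0,2) (5,9) (11,13) (13,14) (16,17) (18,20)

20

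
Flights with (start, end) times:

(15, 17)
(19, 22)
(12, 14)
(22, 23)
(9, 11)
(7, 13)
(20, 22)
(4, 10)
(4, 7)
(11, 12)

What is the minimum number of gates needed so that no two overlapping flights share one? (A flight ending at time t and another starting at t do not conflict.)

3

starts: [4, 4, 7, 9, 11, 12, 15, 19, 20, 22]
ends:   [7, 10, 11, 12, 13, 14, 17, 22, 22, 23]
s4→1 s4→2 e7→1 s7→2 s9→3  — peak 3.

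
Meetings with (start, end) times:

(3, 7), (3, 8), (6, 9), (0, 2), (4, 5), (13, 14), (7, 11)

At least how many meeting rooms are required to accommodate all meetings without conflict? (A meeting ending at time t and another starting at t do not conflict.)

3

Count concurrent intervals with a sweep; the peak is the room count.
Events (time:±→running): 0:+→1 2:-→0 3:+→1 3:+→2 4:+→3 … peak 3.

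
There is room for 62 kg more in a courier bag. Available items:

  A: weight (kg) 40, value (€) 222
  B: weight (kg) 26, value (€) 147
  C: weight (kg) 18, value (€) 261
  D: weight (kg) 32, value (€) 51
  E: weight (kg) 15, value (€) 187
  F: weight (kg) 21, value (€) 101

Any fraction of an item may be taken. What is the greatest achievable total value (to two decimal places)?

Greedy by value/weight ratio, highest first.
Ratios (sorted): C 14.50, E 12.47, B 5.65, A 5.55, F 4.81, D 1.59
take C (18 @ 261); take E (15 @ 187); take B (26 @ 147); take 3/40 of A → 16.65. Capacity used 62/62.
Total value = 611.65

611.65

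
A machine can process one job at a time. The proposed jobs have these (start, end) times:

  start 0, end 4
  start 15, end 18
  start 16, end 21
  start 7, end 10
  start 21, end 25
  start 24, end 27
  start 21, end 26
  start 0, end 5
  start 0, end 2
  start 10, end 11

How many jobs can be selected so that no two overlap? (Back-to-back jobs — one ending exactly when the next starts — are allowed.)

5

Greedy by earliest finish: after sorting by end time, pick each interval compatible with the last pick.
Sorted by end: (0,2)  (0,4)  (0,5)  (7,10)  (10,11)  (15,18)  (16,21)  (21,25)  (21,26)  (24,27)
take (0,2); skip (0,5); take (7,10); take (10,11); take (15,18); take (21,25); skip (21,26); skip (24,27).
Selected 5 jobs.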